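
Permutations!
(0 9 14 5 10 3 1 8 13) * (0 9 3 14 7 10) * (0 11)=(0 3 1 8 13 9 7 10 14 5 11)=[3, 8, 2, 1, 4, 11, 6, 10, 13, 7, 14, 0, 12, 9, 5]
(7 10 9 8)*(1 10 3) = (1 10 9 8 7 3) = [0, 10, 2, 1, 4, 5, 6, 3, 7, 8, 9]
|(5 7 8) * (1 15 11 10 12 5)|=8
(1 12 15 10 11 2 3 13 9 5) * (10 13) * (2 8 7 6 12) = (1 2 3 10 11 8 7 6 12 15 13 9 5) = [0, 2, 3, 10, 4, 1, 12, 6, 7, 5, 11, 8, 15, 9, 14, 13]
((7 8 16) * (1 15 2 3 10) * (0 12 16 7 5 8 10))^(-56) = (0 3 2 15 1 10 7 8 5 16 12)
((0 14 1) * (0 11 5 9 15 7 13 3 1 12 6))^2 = ((0 14 12 6)(1 11 5 9 15 7 13 3))^2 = (0 12)(1 5 15 13)(3 11 9 7)(6 14)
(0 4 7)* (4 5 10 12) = (0 5 10 12 4 7) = [5, 1, 2, 3, 7, 10, 6, 0, 8, 9, 12, 11, 4]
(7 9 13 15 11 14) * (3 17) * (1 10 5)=(1 10 5)(3 17)(7 9 13 15 11 14)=[0, 10, 2, 17, 4, 1, 6, 9, 8, 13, 5, 14, 12, 15, 7, 11, 16, 3]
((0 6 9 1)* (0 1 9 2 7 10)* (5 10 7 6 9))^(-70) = ((0 9 5 10)(2 6))^(-70) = (0 5)(9 10)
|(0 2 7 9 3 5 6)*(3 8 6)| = |(0 2 7 9 8 6)(3 5)| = 6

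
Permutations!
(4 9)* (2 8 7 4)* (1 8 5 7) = (1 8)(2 5 7 4 9) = [0, 8, 5, 3, 9, 7, 6, 4, 1, 2]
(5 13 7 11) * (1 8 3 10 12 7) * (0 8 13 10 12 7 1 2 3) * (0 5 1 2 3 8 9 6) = (0 9 6)(1 13 3 12 2 8 5 10 7 11) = [9, 13, 8, 12, 4, 10, 0, 11, 5, 6, 7, 1, 2, 3]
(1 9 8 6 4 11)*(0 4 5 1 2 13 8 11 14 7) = [4, 9, 13, 3, 14, 1, 5, 0, 6, 11, 10, 2, 12, 8, 7] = (0 4 14 7)(1 9 11 2 13 8 6 5)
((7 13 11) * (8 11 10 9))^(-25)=(7 11 8 9 10 13)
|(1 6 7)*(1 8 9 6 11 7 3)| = |(1 11 7 8 9 6 3)| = 7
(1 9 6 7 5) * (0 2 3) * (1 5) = (0 2 3)(1 9 6 7) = [2, 9, 3, 0, 4, 5, 7, 1, 8, 6]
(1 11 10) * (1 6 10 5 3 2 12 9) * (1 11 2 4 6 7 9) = (1 2 12)(3 4 6 10 7 9 11 5) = [0, 2, 12, 4, 6, 3, 10, 9, 8, 11, 7, 5, 1]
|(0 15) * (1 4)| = 2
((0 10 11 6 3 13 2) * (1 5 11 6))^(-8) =((0 10 6 3 13 2)(1 5 11))^(-8) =(0 13 6)(1 5 11)(2 3 10)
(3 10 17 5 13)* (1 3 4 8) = [0, 3, 2, 10, 8, 13, 6, 7, 1, 9, 17, 11, 12, 4, 14, 15, 16, 5] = (1 3 10 17 5 13 4 8)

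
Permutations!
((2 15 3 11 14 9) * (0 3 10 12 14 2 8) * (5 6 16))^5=(0 10)(2 9)(3 12)(5 16 6)(8 15)(11 14)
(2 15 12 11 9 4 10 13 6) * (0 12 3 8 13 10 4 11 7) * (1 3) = [12, 3, 15, 8, 4, 5, 2, 0, 13, 11, 10, 9, 7, 6, 14, 1] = (0 12 7)(1 3 8 13 6 2 15)(9 11)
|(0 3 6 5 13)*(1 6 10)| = |(0 3 10 1 6 5 13)| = 7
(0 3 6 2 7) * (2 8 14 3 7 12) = (0 7)(2 12)(3 6 8 14) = [7, 1, 12, 6, 4, 5, 8, 0, 14, 9, 10, 11, 2, 13, 3]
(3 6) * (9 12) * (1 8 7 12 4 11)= (1 8 7 12 9 4 11)(3 6)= [0, 8, 2, 6, 11, 5, 3, 12, 7, 4, 10, 1, 9]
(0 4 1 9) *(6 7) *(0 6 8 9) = (0 4 1)(6 7 8 9) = [4, 0, 2, 3, 1, 5, 7, 8, 9, 6]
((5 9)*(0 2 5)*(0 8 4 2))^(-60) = (9)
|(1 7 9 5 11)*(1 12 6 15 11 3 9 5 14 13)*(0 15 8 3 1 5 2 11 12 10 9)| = 18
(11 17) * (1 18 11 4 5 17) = (1 18 11)(4 5 17) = [0, 18, 2, 3, 5, 17, 6, 7, 8, 9, 10, 1, 12, 13, 14, 15, 16, 4, 11]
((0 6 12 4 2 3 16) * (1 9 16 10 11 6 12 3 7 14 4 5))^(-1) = (0 16 9 1 5 12)(2 4 14 7)(3 6 11 10) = ((0 12 5 1 9 16)(2 7 14 4)(3 10 11 6))^(-1)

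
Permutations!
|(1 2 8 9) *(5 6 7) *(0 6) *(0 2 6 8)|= |(0 8 9 1 6 7 5 2)|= 8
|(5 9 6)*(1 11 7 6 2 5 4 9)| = |(1 11 7 6 4 9 2 5)| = 8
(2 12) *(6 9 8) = [0, 1, 12, 3, 4, 5, 9, 7, 6, 8, 10, 11, 2] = (2 12)(6 9 8)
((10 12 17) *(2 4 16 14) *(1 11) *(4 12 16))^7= ((1 11)(2 12 17 10 16 14))^7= (1 11)(2 12 17 10 16 14)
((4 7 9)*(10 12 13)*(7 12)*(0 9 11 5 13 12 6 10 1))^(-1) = ((0 9 4 6 10 7 11 5 13 1))^(-1) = (0 1 13 5 11 7 10 6 4 9)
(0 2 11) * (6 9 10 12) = (0 2 11)(6 9 10 12) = [2, 1, 11, 3, 4, 5, 9, 7, 8, 10, 12, 0, 6]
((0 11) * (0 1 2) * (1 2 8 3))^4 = (0 11 2)(1 8 3)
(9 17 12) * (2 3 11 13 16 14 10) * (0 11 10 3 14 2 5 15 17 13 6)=[11, 1, 14, 10, 4, 15, 0, 7, 8, 13, 5, 6, 9, 16, 3, 17, 2, 12]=(0 11 6)(2 14 3 10 5 15 17 12 9 13 16)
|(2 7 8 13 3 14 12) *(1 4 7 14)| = 6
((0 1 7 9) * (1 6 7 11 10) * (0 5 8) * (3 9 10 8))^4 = (0 1 6 11 7 8 10)(3 9 5)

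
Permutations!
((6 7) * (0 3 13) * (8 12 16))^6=(16)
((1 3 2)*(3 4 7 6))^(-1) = (1 2 3 6 7 4)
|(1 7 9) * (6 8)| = 6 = |(1 7 9)(6 8)|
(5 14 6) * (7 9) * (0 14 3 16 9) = (0 14 6 5 3 16 9 7) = [14, 1, 2, 16, 4, 3, 5, 0, 8, 7, 10, 11, 12, 13, 6, 15, 9]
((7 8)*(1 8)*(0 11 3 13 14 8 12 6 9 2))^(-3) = ((0 11 3 13 14 8 7 1 12 6 9 2))^(-3) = (0 6 7 13)(1 14 11 9)(2 12 8 3)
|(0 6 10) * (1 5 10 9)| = 6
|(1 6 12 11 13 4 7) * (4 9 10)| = 9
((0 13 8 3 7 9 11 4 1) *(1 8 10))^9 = ((0 13 10 1)(3 7 9 11 4 8))^9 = (0 13 10 1)(3 11)(4 7)(8 9)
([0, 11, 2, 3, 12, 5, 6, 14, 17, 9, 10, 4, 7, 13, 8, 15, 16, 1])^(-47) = (1 11 4 12 7 14 8 17)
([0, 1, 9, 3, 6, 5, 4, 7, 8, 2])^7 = [0, 1, 9, 3, 6, 5, 4, 7, 8, 2]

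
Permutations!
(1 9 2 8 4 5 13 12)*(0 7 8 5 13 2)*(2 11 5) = [7, 9, 2, 3, 13, 11, 6, 8, 4, 0, 10, 5, 1, 12] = (0 7 8 4 13 12 1 9)(5 11)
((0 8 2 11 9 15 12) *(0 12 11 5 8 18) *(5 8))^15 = (0 18)(2 8)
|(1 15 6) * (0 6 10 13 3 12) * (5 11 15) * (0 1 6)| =8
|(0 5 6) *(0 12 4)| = |(0 5 6 12 4)| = 5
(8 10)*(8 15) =(8 10 15) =[0, 1, 2, 3, 4, 5, 6, 7, 10, 9, 15, 11, 12, 13, 14, 8]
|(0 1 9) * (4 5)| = |(0 1 9)(4 5)| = 6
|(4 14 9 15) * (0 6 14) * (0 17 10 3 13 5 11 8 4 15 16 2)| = |(0 6 14 9 16 2)(3 13 5 11 8 4 17 10)| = 24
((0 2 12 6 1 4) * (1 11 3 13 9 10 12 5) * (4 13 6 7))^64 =((0 2 5 1 13 9 10 12 7 4)(3 6 11))^64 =(0 13 7 5 10)(1 12 2 9 4)(3 6 11)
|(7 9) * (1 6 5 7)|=5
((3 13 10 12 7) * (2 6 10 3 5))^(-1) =(2 5 7 12 10 6)(3 13)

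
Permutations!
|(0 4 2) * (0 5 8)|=|(0 4 2 5 8)|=5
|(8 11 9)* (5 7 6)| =|(5 7 6)(8 11 9)| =3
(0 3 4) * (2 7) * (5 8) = (0 3 4)(2 7)(5 8) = [3, 1, 7, 4, 0, 8, 6, 2, 5]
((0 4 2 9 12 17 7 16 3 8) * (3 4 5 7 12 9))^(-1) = ((0 5 7 16 4 2 3 8)(12 17))^(-1) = (0 8 3 2 4 16 7 5)(12 17)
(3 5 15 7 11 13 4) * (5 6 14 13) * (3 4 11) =(3 6 14 13 11 5 15 7) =[0, 1, 2, 6, 4, 15, 14, 3, 8, 9, 10, 5, 12, 11, 13, 7]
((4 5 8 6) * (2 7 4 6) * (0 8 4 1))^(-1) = (0 1 7 2 8)(4 5)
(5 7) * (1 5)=(1 5 7)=[0, 5, 2, 3, 4, 7, 6, 1]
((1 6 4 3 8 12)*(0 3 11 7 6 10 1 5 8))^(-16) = ((0 3)(1 10)(4 11 7 6)(5 8 12))^(-16) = (5 12 8)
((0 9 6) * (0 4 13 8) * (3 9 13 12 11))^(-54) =((0 13 8)(3 9 6 4 12 11))^(-54) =(13)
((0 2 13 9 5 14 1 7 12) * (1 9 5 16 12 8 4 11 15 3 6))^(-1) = (0 12 16 9 14 5 13 2)(1 6 3 15 11 4 8 7)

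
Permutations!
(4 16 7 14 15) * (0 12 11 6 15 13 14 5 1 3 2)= (0 12 11 6 15 4 16 7 5 1 3 2)(13 14)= [12, 3, 0, 2, 16, 1, 15, 5, 8, 9, 10, 6, 11, 14, 13, 4, 7]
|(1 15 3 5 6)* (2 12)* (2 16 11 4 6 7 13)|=|(1 15 3 5 7 13 2 12 16 11 4 6)|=12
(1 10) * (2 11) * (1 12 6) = (1 10 12 6)(2 11) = [0, 10, 11, 3, 4, 5, 1, 7, 8, 9, 12, 2, 6]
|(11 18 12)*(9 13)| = 6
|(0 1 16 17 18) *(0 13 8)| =|(0 1 16 17 18 13 8)| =7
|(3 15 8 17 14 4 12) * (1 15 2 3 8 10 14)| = |(1 15 10 14 4 12 8 17)(2 3)| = 8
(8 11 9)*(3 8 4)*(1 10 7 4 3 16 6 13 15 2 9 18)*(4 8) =(1 10 7 8 11 18)(2 9 3 4 16 6 13 15) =[0, 10, 9, 4, 16, 5, 13, 8, 11, 3, 7, 18, 12, 15, 14, 2, 6, 17, 1]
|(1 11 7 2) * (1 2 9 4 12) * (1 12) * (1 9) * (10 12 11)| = 10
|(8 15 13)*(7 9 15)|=5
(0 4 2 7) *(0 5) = (0 4 2 7 5) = [4, 1, 7, 3, 2, 0, 6, 5]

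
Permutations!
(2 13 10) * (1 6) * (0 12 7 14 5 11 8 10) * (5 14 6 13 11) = [12, 13, 11, 3, 4, 5, 1, 6, 10, 9, 2, 8, 7, 0, 14] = (14)(0 12 7 6 1 13)(2 11 8 10)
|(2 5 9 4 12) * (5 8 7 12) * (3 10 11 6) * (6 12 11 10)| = |(2 8 7 11 12)(3 6)(4 5 9)| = 30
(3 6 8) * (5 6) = (3 5 6 8) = [0, 1, 2, 5, 4, 6, 8, 7, 3]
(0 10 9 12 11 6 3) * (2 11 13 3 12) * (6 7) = (0 10 9 2 11 7 6 12 13 3) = [10, 1, 11, 0, 4, 5, 12, 6, 8, 2, 9, 7, 13, 3]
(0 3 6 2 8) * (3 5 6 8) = [5, 1, 3, 8, 4, 6, 2, 7, 0] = (0 5 6 2 3 8)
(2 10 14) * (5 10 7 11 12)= (2 7 11 12 5 10 14)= [0, 1, 7, 3, 4, 10, 6, 11, 8, 9, 14, 12, 5, 13, 2]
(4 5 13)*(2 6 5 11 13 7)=(2 6 5 7)(4 11 13)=[0, 1, 6, 3, 11, 7, 5, 2, 8, 9, 10, 13, 12, 4]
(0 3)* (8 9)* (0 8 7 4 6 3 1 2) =(0 1 2)(3 8 9 7 4 6) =[1, 2, 0, 8, 6, 5, 3, 4, 9, 7]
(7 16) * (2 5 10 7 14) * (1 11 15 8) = [0, 11, 5, 3, 4, 10, 6, 16, 1, 9, 7, 15, 12, 13, 2, 8, 14] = (1 11 15 8)(2 5 10 7 16 14)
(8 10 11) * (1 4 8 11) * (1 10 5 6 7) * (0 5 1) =(11)(0 5 6 7)(1 4 8) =[5, 4, 2, 3, 8, 6, 7, 0, 1, 9, 10, 11]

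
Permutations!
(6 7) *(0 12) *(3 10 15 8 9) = (0 12)(3 10 15 8 9)(6 7) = [12, 1, 2, 10, 4, 5, 7, 6, 9, 3, 15, 11, 0, 13, 14, 8]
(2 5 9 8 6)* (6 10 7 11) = (2 5 9 8 10 7 11 6) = [0, 1, 5, 3, 4, 9, 2, 11, 10, 8, 7, 6]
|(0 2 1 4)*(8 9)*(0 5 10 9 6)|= |(0 2 1 4 5 10 9 8 6)|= 9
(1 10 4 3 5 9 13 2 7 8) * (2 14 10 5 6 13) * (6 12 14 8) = (1 5 9 2 7 6 13 8)(3 12 14 10 4) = [0, 5, 7, 12, 3, 9, 13, 6, 1, 2, 4, 11, 14, 8, 10]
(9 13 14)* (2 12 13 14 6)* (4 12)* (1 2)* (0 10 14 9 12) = (0 10 14 12 13 6 1 2 4) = [10, 2, 4, 3, 0, 5, 1, 7, 8, 9, 14, 11, 13, 6, 12]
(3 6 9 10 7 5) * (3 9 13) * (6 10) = [0, 1, 2, 10, 4, 9, 13, 5, 8, 6, 7, 11, 12, 3] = (3 10 7 5 9 6 13)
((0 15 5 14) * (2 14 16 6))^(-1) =(0 14 2 6 16 5 15)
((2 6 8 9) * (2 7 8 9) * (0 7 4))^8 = ((0 7 8 2 6 9 4))^8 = (0 7 8 2 6 9 4)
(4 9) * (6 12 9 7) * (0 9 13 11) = (0 9 4 7 6 12 13 11) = [9, 1, 2, 3, 7, 5, 12, 6, 8, 4, 10, 0, 13, 11]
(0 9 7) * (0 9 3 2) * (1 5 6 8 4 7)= (0 3 2)(1 5 6 8 4 7 9)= [3, 5, 0, 2, 7, 6, 8, 9, 4, 1]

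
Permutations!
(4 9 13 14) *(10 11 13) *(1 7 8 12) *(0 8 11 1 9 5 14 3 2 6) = (0 8 12 9 10 1 7 11 13 3 2 6)(4 5 14) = [8, 7, 6, 2, 5, 14, 0, 11, 12, 10, 1, 13, 9, 3, 4]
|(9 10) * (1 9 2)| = 4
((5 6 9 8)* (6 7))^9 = (5 8 9 6 7)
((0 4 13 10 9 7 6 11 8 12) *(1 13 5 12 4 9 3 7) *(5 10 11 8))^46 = ((0 9 1 13 11 5 12)(3 7 6 8 4 10))^46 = (0 11 9 5 1 12 13)(3 4 6)(7 10 8)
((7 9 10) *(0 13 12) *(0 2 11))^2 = ((0 13 12 2 11)(7 9 10))^2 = (0 12 11 13 2)(7 10 9)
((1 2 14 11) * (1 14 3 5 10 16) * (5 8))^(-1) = (1 16 10 5 8 3 2)(11 14)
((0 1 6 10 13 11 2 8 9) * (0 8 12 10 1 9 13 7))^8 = (0 7 10 12 2 11 13 8 9)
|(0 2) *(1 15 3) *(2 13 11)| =12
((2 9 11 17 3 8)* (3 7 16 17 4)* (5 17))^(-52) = ((2 9 11 4 3 8)(5 17 7 16))^(-52) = (17)(2 11 3)(4 8 9)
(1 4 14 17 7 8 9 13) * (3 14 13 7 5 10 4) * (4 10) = (1 3 14 17 5 4 13)(7 8 9) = [0, 3, 2, 14, 13, 4, 6, 8, 9, 7, 10, 11, 12, 1, 17, 15, 16, 5]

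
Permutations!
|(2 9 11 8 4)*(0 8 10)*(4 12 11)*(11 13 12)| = |(0 8 11 10)(2 9 4)(12 13)| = 12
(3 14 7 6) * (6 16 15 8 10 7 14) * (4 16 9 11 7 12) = [0, 1, 2, 6, 16, 5, 3, 9, 10, 11, 12, 7, 4, 13, 14, 8, 15] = (3 6)(4 16 15 8 10 12)(7 9 11)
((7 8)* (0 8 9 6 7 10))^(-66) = ((0 8 10)(6 7 9))^(-66) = (10)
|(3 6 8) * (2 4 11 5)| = 12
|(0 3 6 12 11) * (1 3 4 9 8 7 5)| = 11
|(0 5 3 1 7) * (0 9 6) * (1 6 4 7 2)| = 12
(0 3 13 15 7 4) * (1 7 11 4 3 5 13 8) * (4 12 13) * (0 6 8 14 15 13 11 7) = (0 5 4 6 8 1)(3 14 15 7)(11 12) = [5, 0, 2, 14, 6, 4, 8, 3, 1, 9, 10, 12, 11, 13, 15, 7]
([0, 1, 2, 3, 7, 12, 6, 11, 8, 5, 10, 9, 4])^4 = [0, 1, 2, 3, 5, 11, 6, 12, 8, 7, 10, 4, 9]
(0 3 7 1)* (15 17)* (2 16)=(0 3 7 1)(2 16)(15 17)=[3, 0, 16, 7, 4, 5, 6, 1, 8, 9, 10, 11, 12, 13, 14, 17, 2, 15]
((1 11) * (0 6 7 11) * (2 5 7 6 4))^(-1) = (0 1 11 7 5 2 4)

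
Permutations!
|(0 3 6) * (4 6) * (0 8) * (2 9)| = 10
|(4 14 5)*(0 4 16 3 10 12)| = |(0 4 14 5 16 3 10 12)| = 8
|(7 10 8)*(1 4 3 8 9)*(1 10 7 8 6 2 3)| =6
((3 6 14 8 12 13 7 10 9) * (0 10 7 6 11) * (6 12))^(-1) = (0 11 3 9 10)(6 8 14)(12 13)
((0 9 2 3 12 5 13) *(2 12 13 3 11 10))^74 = (0 12 3)(2 10 11)(5 13 9)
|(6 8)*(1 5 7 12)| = 4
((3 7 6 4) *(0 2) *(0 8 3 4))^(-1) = ((0 2 8 3 7 6))^(-1) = (0 6 7 3 8 2)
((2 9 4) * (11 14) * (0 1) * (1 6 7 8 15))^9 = (0 8)(1 7)(6 15)(11 14)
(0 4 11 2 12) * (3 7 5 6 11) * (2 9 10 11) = [4, 1, 12, 7, 3, 6, 2, 5, 8, 10, 11, 9, 0] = (0 4 3 7 5 6 2 12)(9 10 11)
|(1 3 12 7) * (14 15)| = 4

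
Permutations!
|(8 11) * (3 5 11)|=|(3 5 11 8)|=4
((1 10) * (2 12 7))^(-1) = (1 10)(2 7 12)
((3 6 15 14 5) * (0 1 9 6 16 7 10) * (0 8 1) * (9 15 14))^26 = (1 14 7 15 5 10 9 3 8 6 16)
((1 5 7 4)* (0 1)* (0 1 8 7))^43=((0 8 7 4 1 5))^43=(0 8 7 4 1 5)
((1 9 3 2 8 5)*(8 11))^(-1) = (1 5 8 11 2 3 9)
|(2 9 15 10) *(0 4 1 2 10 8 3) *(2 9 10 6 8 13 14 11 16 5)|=|(0 4 1 9 15 13 14 11 16 5 2 10 6 8 3)|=15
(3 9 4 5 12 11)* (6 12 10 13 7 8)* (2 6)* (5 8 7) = (2 6 12 11 3 9 4 8)(5 10 13) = [0, 1, 6, 9, 8, 10, 12, 7, 2, 4, 13, 3, 11, 5]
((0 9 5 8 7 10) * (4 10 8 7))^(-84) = ((0 9 5 7 8 4 10))^(-84) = (10)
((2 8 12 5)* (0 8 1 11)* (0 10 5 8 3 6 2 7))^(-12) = ((0 3 6 2 1 11 10 5 7)(8 12))^(-12) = (12)(0 10 2)(1 3 5)(6 7 11)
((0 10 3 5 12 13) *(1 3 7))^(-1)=(0 13 12 5 3 1 7 10)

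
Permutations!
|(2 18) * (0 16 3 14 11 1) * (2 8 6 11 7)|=11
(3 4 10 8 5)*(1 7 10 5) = (1 7 10 8)(3 4 5) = [0, 7, 2, 4, 5, 3, 6, 10, 1, 9, 8]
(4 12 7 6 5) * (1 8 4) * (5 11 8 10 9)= (1 10 9 5)(4 12 7 6 11 8)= [0, 10, 2, 3, 12, 1, 11, 6, 4, 5, 9, 8, 7]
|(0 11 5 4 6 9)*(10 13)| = |(0 11 5 4 6 9)(10 13)| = 6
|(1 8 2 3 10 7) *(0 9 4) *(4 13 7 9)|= 8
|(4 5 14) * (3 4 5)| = 2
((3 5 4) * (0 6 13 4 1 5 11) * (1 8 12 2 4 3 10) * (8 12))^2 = ((0 6 13 3 11)(1 5 12 2 4 10))^2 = (0 13 11 6 3)(1 12 4)(2 10 5)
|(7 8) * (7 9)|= |(7 8 9)|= 3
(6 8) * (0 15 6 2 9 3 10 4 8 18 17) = (0 15 6 18 17)(2 9 3 10 4 8) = [15, 1, 9, 10, 8, 5, 18, 7, 2, 3, 4, 11, 12, 13, 14, 6, 16, 0, 17]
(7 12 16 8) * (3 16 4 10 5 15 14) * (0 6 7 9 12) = (0 6 7)(3 16 8 9 12 4 10 5 15 14) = [6, 1, 2, 16, 10, 15, 7, 0, 9, 12, 5, 11, 4, 13, 3, 14, 8]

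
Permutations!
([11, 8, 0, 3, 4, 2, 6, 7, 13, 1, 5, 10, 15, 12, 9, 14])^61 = (0 11 10 5 2)(1 14 12 8 9 15 13)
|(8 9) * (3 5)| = |(3 5)(8 9)| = 2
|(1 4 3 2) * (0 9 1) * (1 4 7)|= 10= |(0 9 4 3 2)(1 7)|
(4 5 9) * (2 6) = (2 6)(4 5 9) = [0, 1, 6, 3, 5, 9, 2, 7, 8, 4]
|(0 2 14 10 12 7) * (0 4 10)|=|(0 2 14)(4 10 12 7)|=12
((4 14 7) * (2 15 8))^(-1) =(2 8 15)(4 7 14)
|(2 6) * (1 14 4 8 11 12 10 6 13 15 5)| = |(1 14 4 8 11 12 10 6 2 13 15 5)| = 12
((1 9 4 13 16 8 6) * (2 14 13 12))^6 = (1 13 4 8 2)(6 14 9 16 12)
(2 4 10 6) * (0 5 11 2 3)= (0 5 11 2 4 10 6 3)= [5, 1, 4, 0, 10, 11, 3, 7, 8, 9, 6, 2]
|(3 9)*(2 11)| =2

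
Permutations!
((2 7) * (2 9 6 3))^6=((2 7 9 6 3))^6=(2 7 9 6 3)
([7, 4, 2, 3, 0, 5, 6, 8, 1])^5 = [0, 1, 2, 3, 4, 5, 6, 7, 8]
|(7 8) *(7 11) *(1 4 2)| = |(1 4 2)(7 8 11)| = 3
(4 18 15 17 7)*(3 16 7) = (3 16 7 4 18 15 17) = [0, 1, 2, 16, 18, 5, 6, 4, 8, 9, 10, 11, 12, 13, 14, 17, 7, 3, 15]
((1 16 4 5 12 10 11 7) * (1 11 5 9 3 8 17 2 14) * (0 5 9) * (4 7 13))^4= (0 9 2 7)(1 13 12 8)(3 14 11 5)(4 10 17 16)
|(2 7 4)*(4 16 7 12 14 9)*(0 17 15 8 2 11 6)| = |(0 17 15 8 2 12 14 9 4 11 6)(7 16)| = 22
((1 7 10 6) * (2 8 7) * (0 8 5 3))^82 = ((0 8 7 10 6 1 2 5 3))^82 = (0 8 7 10 6 1 2 5 3)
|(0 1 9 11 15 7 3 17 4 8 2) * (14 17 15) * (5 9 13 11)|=18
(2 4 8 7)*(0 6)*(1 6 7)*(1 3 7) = [1, 6, 4, 7, 8, 5, 0, 2, 3] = (0 1 6)(2 4 8 3 7)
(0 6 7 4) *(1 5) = (0 6 7 4)(1 5) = [6, 5, 2, 3, 0, 1, 7, 4]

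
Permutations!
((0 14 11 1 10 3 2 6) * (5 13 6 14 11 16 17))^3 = ((0 11 1 10 3 2 14 16 17 5 13 6))^3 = (0 10 14 5)(1 2 17 6)(3 16 13 11)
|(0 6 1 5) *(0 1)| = 2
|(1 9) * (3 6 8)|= 6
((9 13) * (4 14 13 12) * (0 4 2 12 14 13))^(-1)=(0 14 9 13 4)(2 12)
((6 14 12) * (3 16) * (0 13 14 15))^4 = ((0 13 14 12 6 15)(3 16))^4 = (16)(0 6 14)(12 13 15)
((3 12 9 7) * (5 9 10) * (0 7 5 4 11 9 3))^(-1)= ((0 7)(3 12 10 4 11 9 5))^(-1)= (0 7)(3 5 9 11 4 10 12)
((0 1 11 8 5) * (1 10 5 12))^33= (1 11 8 12)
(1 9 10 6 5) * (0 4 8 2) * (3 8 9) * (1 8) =[4, 3, 0, 1, 9, 8, 5, 7, 2, 10, 6] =(0 4 9 10 6 5 8 2)(1 3)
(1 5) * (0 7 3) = [7, 5, 2, 0, 4, 1, 6, 3] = (0 7 3)(1 5)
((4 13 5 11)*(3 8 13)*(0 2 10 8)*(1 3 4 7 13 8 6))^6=(5 7)(11 13)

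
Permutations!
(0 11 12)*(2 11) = (0 2 11 12) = [2, 1, 11, 3, 4, 5, 6, 7, 8, 9, 10, 12, 0]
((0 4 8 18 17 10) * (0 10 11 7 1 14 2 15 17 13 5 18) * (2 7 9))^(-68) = ((0 4 8)(1 14 7)(2 15 17 11 9)(5 18 13))^(-68) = (0 4 8)(1 14 7)(2 17 9 15 11)(5 18 13)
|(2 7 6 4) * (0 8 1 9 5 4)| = |(0 8 1 9 5 4 2 7 6)| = 9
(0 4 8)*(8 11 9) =(0 4 11 9 8) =[4, 1, 2, 3, 11, 5, 6, 7, 0, 8, 10, 9]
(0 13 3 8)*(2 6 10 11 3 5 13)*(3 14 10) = (0 2 6 3 8)(5 13)(10 11 14) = [2, 1, 6, 8, 4, 13, 3, 7, 0, 9, 11, 14, 12, 5, 10]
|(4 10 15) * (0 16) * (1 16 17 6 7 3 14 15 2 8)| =13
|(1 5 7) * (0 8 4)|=3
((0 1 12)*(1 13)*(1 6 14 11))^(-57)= (0 12 1 11 14 6 13)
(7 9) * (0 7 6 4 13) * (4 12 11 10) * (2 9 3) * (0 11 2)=(0 7 3)(2 9 6 12)(4 13 11 10)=[7, 1, 9, 0, 13, 5, 12, 3, 8, 6, 4, 10, 2, 11]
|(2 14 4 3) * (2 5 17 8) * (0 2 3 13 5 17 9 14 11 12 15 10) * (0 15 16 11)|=30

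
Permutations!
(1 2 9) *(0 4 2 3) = [4, 3, 9, 0, 2, 5, 6, 7, 8, 1] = (0 4 2 9 1 3)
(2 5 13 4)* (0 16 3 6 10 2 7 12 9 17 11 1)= (0 16 3 6 10 2 5 13 4 7 12 9 17 11 1)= [16, 0, 5, 6, 7, 13, 10, 12, 8, 17, 2, 1, 9, 4, 14, 15, 3, 11]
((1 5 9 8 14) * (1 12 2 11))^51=(1 8 2 5 14 11 9 12)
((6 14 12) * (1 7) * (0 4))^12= (14)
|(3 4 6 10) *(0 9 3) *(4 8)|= 7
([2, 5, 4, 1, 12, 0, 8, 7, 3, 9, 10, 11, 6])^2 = [4, 0, 12, 5, 6, 2, 3, 7, 1, 9, 10, 11, 8]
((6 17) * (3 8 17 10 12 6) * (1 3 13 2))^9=((1 3 8 17 13 2)(6 10 12))^9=(1 17)(2 8)(3 13)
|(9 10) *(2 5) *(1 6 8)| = 6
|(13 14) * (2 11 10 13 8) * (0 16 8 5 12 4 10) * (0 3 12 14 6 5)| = |(0 16 8 2 11 3 12 4 10 13 6 5 14)| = 13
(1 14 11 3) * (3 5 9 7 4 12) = (1 14 11 5 9 7 4 12 3) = [0, 14, 2, 1, 12, 9, 6, 4, 8, 7, 10, 5, 3, 13, 11]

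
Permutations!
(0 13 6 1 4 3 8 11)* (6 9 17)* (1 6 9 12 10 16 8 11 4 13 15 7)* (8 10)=(0 15 7 1 13 12 8 4 3 11)(9 17)(10 16)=[15, 13, 2, 11, 3, 5, 6, 1, 4, 17, 16, 0, 8, 12, 14, 7, 10, 9]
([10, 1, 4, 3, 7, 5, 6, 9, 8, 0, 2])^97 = (0 10 2 4 7 9)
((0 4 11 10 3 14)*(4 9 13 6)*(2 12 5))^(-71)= ((0 9 13 6 4 11 10 3 14)(2 12 5))^(-71)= (0 9 13 6 4 11 10 3 14)(2 12 5)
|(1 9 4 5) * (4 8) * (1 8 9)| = 3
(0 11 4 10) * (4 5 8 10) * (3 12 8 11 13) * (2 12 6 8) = (0 13 3 6 8 10)(2 12)(5 11) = [13, 1, 12, 6, 4, 11, 8, 7, 10, 9, 0, 5, 2, 3]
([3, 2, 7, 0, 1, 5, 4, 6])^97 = (0 3)(1 7 4 2 6)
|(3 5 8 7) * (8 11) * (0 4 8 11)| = |(11)(0 4 8 7 3 5)| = 6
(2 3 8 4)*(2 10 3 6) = (2 6)(3 8 4 10) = [0, 1, 6, 8, 10, 5, 2, 7, 4, 9, 3]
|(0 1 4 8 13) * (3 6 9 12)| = |(0 1 4 8 13)(3 6 9 12)| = 20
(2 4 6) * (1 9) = (1 9)(2 4 6) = [0, 9, 4, 3, 6, 5, 2, 7, 8, 1]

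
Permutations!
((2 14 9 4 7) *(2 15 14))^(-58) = ((4 7 15 14 9))^(-58) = (4 15 9 7 14)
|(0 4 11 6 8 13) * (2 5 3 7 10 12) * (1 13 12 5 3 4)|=|(0 1 13)(2 3 7 10 5 4 11 6 8 12)|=30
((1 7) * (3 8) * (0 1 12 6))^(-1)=((0 1 7 12 6)(3 8))^(-1)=(0 6 12 7 1)(3 8)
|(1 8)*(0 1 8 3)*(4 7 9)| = 3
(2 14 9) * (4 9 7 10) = (2 14 7 10 4 9) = [0, 1, 14, 3, 9, 5, 6, 10, 8, 2, 4, 11, 12, 13, 7]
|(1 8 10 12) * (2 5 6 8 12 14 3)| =|(1 12)(2 5 6 8 10 14 3)| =14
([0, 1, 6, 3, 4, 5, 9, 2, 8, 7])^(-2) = [0, 1, 9, 3, 4, 5, 7, 6, 8, 2]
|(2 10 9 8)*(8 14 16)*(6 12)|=6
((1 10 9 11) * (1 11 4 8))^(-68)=(11)(1 9 8 10 4)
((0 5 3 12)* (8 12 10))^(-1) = ((0 5 3 10 8 12))^(-1) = (0 12 8 10 3 5)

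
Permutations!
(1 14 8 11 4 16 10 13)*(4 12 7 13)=(1 14 8 11 12 7 13)(4 16 10)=[0, 14, 2, 3, 16, 5, 6, 13, 11, 9, 4, 12, 7, 1, 8, 15, 10]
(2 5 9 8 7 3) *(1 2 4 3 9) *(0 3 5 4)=(0 3)(1 2 4 5)(7 9 8)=[3, 2, 4, 0, 5, 1, 6, 9, 7, 8]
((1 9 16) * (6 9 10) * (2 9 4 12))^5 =((1 10 6 4 12 2 9 16))^5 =(1 2 6 16 12 10 9 4)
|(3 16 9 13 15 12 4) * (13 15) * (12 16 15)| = 6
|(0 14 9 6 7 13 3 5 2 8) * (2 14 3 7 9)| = 6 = |(0 3 5 14 2 8)(6 9)(7 13)|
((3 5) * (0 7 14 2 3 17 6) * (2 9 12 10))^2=(0 14 12 2 5 6 7 9 10 3 17)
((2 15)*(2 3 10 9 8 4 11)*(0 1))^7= (0 1)(2 11 4 8 9 10 3 15)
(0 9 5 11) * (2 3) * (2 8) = [9, 1, 3, 8, 4, 11, 6, 7, 2, 5, 10, 0] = (0 9 5 11)(2 3 8)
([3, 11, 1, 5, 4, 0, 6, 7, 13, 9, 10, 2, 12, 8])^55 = (0 3 5)(1 11 2)(8 13)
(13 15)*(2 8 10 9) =(2 8 10 9)(13 15) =[0, 1, 8, 3, 4, 5, 6, 7, 10, 2, 9, 11, 12, 15, 14, 13]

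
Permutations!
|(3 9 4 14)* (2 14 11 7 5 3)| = 6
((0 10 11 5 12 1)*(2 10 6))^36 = (0 11)(1 10)(2 12)(5 6)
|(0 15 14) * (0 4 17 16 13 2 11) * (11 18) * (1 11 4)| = |(0 15 14 1 11)(2 18 4 17 16 13)| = 30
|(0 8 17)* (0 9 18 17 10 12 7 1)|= 6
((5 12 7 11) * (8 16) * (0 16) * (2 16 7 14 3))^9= ((0 7 11 5 12 14 3 2 16 8))^9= (0 8 16 2 3 14 12 5 11 7)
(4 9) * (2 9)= [0, 1, 9, 3, 2, 5, 6, 7, 8, 4]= (2 9 4)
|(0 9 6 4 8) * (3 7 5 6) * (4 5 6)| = 8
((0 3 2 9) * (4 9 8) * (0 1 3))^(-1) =((1 3 2 8 4 9))^(-1) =(1 9 4 8 2 3)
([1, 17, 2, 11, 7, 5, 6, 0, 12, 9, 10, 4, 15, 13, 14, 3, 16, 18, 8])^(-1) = [7, 0, 2, 15, 11, 5, 6, 4, 18, 9, 10, 3, 8, 13, 14, 12, 16, 1, 17]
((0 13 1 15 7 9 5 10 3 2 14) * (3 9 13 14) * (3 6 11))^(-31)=(0 14)(1 15 7 13)(2 6 11 3)(5 9 10)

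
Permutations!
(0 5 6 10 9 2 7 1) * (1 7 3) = [5, 0, 3, 1, 4, 6, 10, 7, 8, 2, 9] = (0 5 6 10 9 2 3 1)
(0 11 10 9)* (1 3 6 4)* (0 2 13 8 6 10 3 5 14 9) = (0 11 3 10)(1 5 14 9 2 13 8 6 4) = [11, 5, 13, 10, 1, 14, 4, 7, 6, 2, 0, 3, 12, 8, 9]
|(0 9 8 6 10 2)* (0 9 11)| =|(0 11)(2 9 8 6 10)| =10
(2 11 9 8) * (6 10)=[0, 1, 11, 3, 4, 5, 10, 7, 2, 8, 6, 9]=(2 11 9 8)(6 10)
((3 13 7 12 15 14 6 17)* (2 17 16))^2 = (2 3 7 15 6)(12 14 16 17 13)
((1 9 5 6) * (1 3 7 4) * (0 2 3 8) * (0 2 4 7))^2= (0 1 5 8 3 4 9 6 2)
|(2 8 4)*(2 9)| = |(2 8 4 9)| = 4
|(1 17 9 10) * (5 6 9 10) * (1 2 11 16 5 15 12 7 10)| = |(1 17)(2 11 16 5 6 9 15 12 7 10)| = 10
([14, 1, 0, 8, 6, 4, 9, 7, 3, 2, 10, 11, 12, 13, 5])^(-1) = (0 2 9 6 4 5 14)(3 8)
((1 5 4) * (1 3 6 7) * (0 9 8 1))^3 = ((0 9 8 1 5 4 3 6 7))^3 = (0 1 3)(4 7 8)(5 6 9)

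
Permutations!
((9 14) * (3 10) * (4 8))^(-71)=(3 10)(4 8)(9 14)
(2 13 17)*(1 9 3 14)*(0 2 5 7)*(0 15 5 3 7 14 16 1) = (0 2 13 17 3 16 1 9 7 15 5 14) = [2, 9, 13, 16, 4, 14, 6, 15, 8, 7, 10, 11, 12, 17, 0, 5, 1, 3]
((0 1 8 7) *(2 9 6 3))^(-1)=(0 7 8 1)(2 3 6 9)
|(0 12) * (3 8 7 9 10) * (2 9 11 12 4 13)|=11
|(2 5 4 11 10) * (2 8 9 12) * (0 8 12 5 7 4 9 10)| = 8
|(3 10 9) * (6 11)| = 6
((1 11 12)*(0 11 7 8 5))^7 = ((0 11 12 1 7 8 5))^7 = (12)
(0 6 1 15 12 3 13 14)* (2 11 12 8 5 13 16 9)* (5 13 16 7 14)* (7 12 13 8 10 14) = (0 6 1 15 10 14)(2 11 13 5 16 9)(3 12) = [6, 15, 11, 12, 4, 16, 1, 7, 8, 2, 14, 13, 3, 5, 0, 10, 9]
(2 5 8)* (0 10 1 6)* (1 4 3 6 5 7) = [10, 5, 7, 6, 3, 8, 0, 1, 2, 9, 4] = (0 10 4 3 6)(1 5 8 2 7)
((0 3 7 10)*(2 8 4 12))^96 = (12)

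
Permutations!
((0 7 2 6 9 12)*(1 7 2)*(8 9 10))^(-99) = (0 12 9 8 10 6 2)(1 7)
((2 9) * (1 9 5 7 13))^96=((1 9 2 5 7 13))^96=(13)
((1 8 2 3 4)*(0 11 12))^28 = ((0 11 12)(1 8 2 3 4))^28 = (0 11 12)(1 3 8 4 2)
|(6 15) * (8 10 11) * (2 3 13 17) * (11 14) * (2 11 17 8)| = 8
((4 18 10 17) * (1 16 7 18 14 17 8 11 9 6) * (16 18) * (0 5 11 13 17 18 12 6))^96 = (4 13 10 14 17 8 18)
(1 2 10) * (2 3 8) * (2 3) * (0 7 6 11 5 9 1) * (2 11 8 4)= (0 7 6 8 3 4 2 10)(1 11 5 9)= [7, 11, 10, 4, 2, 9, 8, 6, 3, 1, 0, 5]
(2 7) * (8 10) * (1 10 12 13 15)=[0, 10, 7, 3, 4, 5, 6, 2, 12, 9, 8, 11, 13, 15, 14, 1]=(1 10 8 12 13 15)(2 7)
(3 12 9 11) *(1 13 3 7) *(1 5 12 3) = [0, 13, 2, 3, 4, 12, 6, 5, 8, 11, 10, 7, 9, 1] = (1 13)(5 12 9 11 7)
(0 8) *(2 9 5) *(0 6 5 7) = (0 8 6 5 2 9 7) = [8, 1, 9, 3, 4, 2, 5, 0, 6, 7]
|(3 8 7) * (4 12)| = 6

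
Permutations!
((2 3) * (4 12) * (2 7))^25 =((2 3 7)(4 12))^25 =(2 3 7)(4 12)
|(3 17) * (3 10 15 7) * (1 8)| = 10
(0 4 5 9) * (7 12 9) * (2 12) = [4, 1, 12, 3, 5, 7, 6, 2, 8, 0, 10, 11, 9] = (0 4 5 7 2 12 9)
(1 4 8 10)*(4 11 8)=(1 11 8 10)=[0, 11, 2, 3, 4, 5, 6, 7, 10, 9, 1, 8]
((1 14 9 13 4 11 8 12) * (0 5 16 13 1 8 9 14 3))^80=((0 5 16 13 4 11 9 1 3)(8 12))^80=(0 3 1 9 11 4 13 16 5)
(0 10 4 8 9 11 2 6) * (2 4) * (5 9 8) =(0 10 2 6)(4 5 9 11) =[10, 1, 6, 3, 5, 9, 0, 7, 8, 11, 2, 4]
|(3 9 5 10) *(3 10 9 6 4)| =|(10)(3 6 4)(5 9)| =6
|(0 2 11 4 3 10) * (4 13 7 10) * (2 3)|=8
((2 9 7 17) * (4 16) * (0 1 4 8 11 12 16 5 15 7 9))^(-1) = ((0 1 4 5 15 7 17 2)(8 11 12 16))^(-1) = (0 2 17 7 15 5 4 1)(8 16 12 11)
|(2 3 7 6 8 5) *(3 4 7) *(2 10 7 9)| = |(2 4 9)(5 10 7 6 8)| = 15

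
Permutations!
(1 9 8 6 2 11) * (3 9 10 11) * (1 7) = (1 10 11 7)(2 3 9 8 6) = [0, 10, 3, 9, 4, 5, 2, 1, 6, 8, 11, 7]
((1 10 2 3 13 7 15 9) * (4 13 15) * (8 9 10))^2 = (1 9 8)(2 15)(3 10)(4 7 13) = ((1 8 9)(2 3 15 10)(4 13 7))^2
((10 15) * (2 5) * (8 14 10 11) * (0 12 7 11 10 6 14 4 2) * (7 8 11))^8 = ((0 12 8 4 2 5)(6 14)(10 15))^8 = (15)(0 8 2)(4 5 12)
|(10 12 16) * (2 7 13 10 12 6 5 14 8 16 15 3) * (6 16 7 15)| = 9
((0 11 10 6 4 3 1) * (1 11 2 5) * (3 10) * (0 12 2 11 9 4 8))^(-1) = (0 8 6 10 4 9 3 11)(1 5 2 12)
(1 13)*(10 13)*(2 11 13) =(1 10 2 11 13) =[0, 10, 11, 3, 4, 5, 6, 7, 8, 9, 2, 13, 12, 1]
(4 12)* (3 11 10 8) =(3 11 10 8)(4 12) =[0, 1, 2, 11, 12, 5, 6, 7, 3, 9, 8, 10, 4]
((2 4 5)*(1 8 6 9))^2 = (1 6)(2 5 4)(8 9)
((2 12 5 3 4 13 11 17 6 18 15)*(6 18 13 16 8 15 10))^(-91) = ((2 12 5 3 4 16 8 15)(6 13 11 17 18 10))^(-91) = (2 16 5 15 4 12 8 3)(6 10 18 17 11 13)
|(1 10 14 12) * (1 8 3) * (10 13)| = |(1 13 10 14 12 8 3)| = 7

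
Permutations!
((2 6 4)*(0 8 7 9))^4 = ((0 8 7 9)(2 6 4))^4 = (9)(2 6 4)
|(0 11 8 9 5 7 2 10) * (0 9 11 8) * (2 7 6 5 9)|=6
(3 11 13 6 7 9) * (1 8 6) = (1 8 6 7 9 3 11 13) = [0, 8, 2, 11, 4, 5, 7, 9, 6, 3, 10, 13, 12, 1]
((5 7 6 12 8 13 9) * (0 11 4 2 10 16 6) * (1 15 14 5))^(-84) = (0 15 8 10)(1 12 2 7)(4 5 9 6)(11 14 13 16)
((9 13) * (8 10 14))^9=(14)(9 13)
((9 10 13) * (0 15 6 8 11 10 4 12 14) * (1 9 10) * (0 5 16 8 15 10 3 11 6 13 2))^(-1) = ((0 10 2)(1 9 4 12 14 5 16 8 6 15 13 3 11))^(-1) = (0 2 10)(1 11 3 13 15 6 8 16 5 14 12 4 9)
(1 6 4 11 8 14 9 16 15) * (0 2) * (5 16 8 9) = [2, 6, 0, 3, 11, 16, 4, 7, 14, 8, 10, 9, 12, 13, 5, 1, 15] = (0 2)(1 6 4 11 9 8 14 5 16 15)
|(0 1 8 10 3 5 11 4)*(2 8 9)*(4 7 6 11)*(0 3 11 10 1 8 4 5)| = |(0 8 1 9 2 4 3)(6 10 11 7)| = 28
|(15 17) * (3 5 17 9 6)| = 6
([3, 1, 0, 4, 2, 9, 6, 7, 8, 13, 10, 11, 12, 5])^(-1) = [2, 1, 4, 0, 3, 13, 6, 7, 8, 5, 10, 11, 12, 9]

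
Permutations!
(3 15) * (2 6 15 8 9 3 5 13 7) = [0, 1, 6, 8, 4, 13, 15, 2, 9, 3, 10, 11, 12, 7, 14, 5] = (2 6 15 5 13 7)(3 8 9)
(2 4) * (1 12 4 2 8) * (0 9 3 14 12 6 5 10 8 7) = [9, 6, 2, 14, 7, 10, 5, 0, 1, 3, 8, 11, 4, 13, 12] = (0 9 3 14 12 4 7)(1 6 5 10 8)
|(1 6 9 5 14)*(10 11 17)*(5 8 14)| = 15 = |(1 6 9 8 14)(10 11 17)|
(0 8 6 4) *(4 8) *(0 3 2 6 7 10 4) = (2 6 8 7 10 4 3) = [0, 1, 6, 2, 3, 5, 8, 10, 7, 9, 4]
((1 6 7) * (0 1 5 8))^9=(0 7)(1 5)(6 8)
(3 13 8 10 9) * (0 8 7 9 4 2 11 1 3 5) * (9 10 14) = (0 8 14 9 5)(1 3 13 7 10 4 2 11) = [8, 3, 11, 13, 2, 0, 6, 10, 14, 5, 4, 1, 12, 7, 9]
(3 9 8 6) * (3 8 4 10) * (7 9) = (3 7 9 4 10)(6 8) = [0, 1, 2, 7, 10, 5, 8, 9, 6, 4, 3]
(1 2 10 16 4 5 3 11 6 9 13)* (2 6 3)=(1 6 9 13)(2 10 16 4 5)(3 11)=[0, 6, 10, 11, 5, 2, 9, 7, 8, 13, 16, 3, 12, 1, 14, 15, 4]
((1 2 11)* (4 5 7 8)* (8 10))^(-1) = ((1 2 11)(4 5 7 10 8))^(-1) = (1 11 2)(4 8 10 7 5)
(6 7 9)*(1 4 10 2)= (1 4 10 2)(6 7 9)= [0, 4, 1, 3, 10, 5, 7, 9, 8, 6, 2]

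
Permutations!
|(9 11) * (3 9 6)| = |(3 9 11 6)| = 4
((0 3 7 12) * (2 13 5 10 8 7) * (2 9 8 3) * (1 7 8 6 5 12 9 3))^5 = (0 2 13 12)(1 10 5 6 9 7)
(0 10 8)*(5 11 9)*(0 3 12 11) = [10, 1, 2, 12, 4, 0, 6, 7, 3, 5, 8, 9, 11] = (0 10 8 3 12 11 9 5)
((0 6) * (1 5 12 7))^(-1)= ((0 6)(1 5 12 7))^(-1)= (0 6)(1 7 12 5)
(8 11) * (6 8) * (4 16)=(4 16)(6 8 11)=[0, 1, 2, 3, 16, 5, 8, 7, 11, 9, 10, 6, 12, 13, 14, 15, 4]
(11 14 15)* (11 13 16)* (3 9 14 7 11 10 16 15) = (3 9 14)(7 11)(10 16)(13 15) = [0, 1, 2, 9, 4, 5, 6, 11, 8, 14, 16, 7, 12, 15, 3, 13, 10]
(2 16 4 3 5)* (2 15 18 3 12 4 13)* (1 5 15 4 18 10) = (1 5 4 12 18 3 15 10)(2 16 13) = [0, 5, 16, 15, 12, 4, 6, 7, 8, 9, 1, 11, 18, 2, 14, 10, 13, 17, 3]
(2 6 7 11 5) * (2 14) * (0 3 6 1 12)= (0 3 6 7 11 5 14 2 1 12)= [3, 12, 1, 6, 4, 14, 7, 11, 8, 9, 10, 5, 0, 13, 2]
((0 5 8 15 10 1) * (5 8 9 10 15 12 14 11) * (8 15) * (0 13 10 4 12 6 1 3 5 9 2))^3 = ((0 15 8 6 1 13 10 3 5 2)(4 12 14 11 9))^3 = (0 6 10 2 8 13 5 15 1 3)(4 11 12 9 14)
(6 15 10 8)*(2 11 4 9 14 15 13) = [0, 1, 11, 3, 9, 5, 13, 7, 6, 14, 8, 4, 12, 2, 15, 10] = (2 11 4 9 14 15 10 8 6 13)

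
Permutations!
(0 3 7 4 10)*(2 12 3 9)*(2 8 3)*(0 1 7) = (0 9 8 3)(1 7 4 10)(2 12) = [9, 7, 12, 0, 10, 5, 6, 4, 3, 8, 1, 11, 2]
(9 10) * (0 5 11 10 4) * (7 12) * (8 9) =(0 5 11 10 8 9 4)(7 12) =[5, 1, 2, 3, 0, 11, 6, 12, 9, 4, 8, 10, 7]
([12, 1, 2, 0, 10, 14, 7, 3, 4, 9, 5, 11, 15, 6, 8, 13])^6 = (0 3 7 6 13 15 12)(4 10 5 14 8)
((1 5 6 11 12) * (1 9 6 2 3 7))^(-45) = ((1 5 2 3 7)(6 11 12 9))^(-45) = (6 9 12 11)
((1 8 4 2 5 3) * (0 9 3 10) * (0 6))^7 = ((0 9 3 1 8 4 2 5 10 6))^7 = (0 5 8 9 10 4 3 6 2 1)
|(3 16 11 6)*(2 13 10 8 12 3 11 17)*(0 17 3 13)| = |(0 17 2)(3 16)(6 11)(8 12 13 10)| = 12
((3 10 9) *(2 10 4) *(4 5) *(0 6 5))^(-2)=(0 9 2 5)(3 10 4 6)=((0 6 5 4 2 10 9 3))^(-2)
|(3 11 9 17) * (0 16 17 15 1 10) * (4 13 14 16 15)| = 8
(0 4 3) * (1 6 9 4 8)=(0 8 1 6 9 4 3)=[8, 6, 2, 0, 3, 5, 9, 7, 1, 4]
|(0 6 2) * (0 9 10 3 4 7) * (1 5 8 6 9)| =30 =|(0 9 10 3 4 7)(1 5 8 6 2)|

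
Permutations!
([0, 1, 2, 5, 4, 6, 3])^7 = [0, 1, 2, 5, 4, 6, 3]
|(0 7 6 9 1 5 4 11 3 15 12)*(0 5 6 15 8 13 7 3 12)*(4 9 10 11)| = 42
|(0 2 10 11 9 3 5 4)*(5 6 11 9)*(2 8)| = |(0 8 2 10 9 3 6 11 5 4)| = 10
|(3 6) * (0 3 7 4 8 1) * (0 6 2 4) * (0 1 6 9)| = 9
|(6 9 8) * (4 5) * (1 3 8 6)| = |(1 3 8)(4 5)(6 9)| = 6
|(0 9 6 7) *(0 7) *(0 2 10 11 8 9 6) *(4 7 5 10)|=|(0 6 2 4 7 5 10 11 8 9)|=10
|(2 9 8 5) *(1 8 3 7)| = |(1 8 5 2 9 3 7)| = 7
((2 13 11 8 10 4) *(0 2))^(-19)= (0 13 8 4 2 11 10)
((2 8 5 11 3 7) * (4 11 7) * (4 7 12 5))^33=(2 11)(3 8)(4 7)(5 12)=((2 8 4 11 3 7)(5 12))^33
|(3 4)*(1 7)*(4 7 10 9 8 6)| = |(1 10 9 8 6 4 3 7)| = 8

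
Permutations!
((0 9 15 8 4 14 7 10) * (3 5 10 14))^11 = (0 8 5 9 4 10 15 3)(7 14)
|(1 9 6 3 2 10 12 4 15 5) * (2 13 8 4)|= 9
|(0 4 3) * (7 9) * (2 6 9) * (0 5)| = 4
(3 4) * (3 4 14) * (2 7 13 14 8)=(2 7 13 14 3 8)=[0, 1, 7, 8, 4, 5, 6, 13, 2, 9, 10, 11, 12, 14, 3]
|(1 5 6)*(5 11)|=4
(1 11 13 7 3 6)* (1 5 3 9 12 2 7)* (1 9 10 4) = (1 11 13 9 12 2 7 10 4)(3 6 5) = [0, 11, 7, 6, 1, 3, 5, 10, 8, 12, 4, 13, 2, 9]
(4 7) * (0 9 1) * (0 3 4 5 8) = (0 9 1 3 4 7 5 8) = [9, 3, 2, 4, 7, 8, 6, 5, 0, 1]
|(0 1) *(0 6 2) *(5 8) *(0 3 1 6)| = |(0 6 2 3 1)(5 8)| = 10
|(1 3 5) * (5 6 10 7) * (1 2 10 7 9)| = |(1 3 6 7 5 2 10 9)| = 8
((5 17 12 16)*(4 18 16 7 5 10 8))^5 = (18)(5 17 12 7)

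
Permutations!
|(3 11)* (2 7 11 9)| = 5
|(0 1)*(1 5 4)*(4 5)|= 3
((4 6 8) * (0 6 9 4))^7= (0 6 8)(4 9)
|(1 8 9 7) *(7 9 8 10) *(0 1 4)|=5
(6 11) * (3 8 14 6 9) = [0, 1, 2, 8, 4, 5, 11, 7, 14, 3, 10, 9, 12, 13, 6] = (3 8 14 6 11 9)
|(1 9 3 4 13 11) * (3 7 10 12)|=9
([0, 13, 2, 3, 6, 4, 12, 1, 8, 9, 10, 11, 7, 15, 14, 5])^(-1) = [0, 7, 2, 3, 5, 15, 4, 12, 8, 9, 10, 11, 6, 1, 14, 13]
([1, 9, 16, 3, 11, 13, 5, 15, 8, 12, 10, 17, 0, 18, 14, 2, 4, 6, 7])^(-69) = [12, 0, 18, 3, 15, 11, 4, 5, 8, 1, 10, 2, 9, 17, 14, 13, 7, 16, 6]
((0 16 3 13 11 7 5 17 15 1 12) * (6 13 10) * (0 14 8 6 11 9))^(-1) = (0 9 13 6 8 14 12 1 15 17 5 7 11 10 3 16)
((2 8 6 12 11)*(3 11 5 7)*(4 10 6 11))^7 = (12)(2 8 11) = ((2 8 11)(3 4 10 6 12 5 7))^7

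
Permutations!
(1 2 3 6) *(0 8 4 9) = (0 8 4 9)(1 2 3 6) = [8, 2, 3, 6, 9, 5, 1, 7, 4, 0]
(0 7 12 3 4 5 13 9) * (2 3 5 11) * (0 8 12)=(0 7)(2 3 4 11)(5 13 9 8 12)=[7, 1, 3, 4, 11, 13, 6, 0, 12, 8, 10, 2, 5, 9]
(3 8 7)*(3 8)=(7 8)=[0, 1, 2, 3, 4, 5, 6, 8, 7]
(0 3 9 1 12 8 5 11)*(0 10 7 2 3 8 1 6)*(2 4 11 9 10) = (0 8 5 9 6)(1 12)(2 3 10 7 4 11) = [8, 12, 3, 10, 11, 9, 0, 4, 5, 6, 7, 2, 1]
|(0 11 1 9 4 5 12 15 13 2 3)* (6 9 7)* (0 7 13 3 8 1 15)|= |(0 11 15 3 7 6 9 4 5 12)(1 13 2 8)|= 20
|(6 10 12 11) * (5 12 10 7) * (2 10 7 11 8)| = |(2 10 7 5 12 8)(6 11)| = 6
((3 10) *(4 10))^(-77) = ((3 4 10))^(-77) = (3 4 10)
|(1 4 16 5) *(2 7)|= 4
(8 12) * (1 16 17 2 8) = (1 16 17 2 8 12) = [0, 16, 8, 3, 4, 5, 6, 7, 12, 9, 10, 11, 1, 13, 14, 15, 17, 2]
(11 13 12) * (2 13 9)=(2 13 12 11 9)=[0, 1, 13, 3, 4, 5, 6, 7, 8, 2, 10, 9, 11, 12]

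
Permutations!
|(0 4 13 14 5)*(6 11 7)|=|(0 4 13 14 5)(6 11 7)|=15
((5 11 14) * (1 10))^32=(5 14 11)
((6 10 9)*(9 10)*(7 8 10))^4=(7 8 10)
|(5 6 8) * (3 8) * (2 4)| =|(2 4)(3 8 5 6)| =4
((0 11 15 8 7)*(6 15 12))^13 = ((0 11 12 6 15 8 7))^13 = (0 7 8 15 6 12 11)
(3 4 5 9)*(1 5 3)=[0, 5, 2, 4, 3, 9, 6, 7, 8, 1]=(1 5 9)(3 4)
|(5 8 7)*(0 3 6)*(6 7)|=|(0 3 7 5 8 6)|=6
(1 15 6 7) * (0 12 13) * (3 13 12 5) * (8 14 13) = [5, 15, 2, 8, 4, 3, 7, 1, 14, 9, 10, 11, 12, 0, 13, 6] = (0 5 3 8 14 13)(1 15 6 7)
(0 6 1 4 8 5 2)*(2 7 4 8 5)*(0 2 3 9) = (0 6 1 8 3 9)(4 5 7) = [6, 8, 2, 9, 5, 7, 1, 4, 3, 0]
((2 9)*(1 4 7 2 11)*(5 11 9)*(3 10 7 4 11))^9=((1 11)(2 5 3 10 7))^9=(1 11)(2 7 10 3 5)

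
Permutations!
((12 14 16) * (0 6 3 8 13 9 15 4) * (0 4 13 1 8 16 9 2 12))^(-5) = ((0 6 3 16)(1 8)(2 12 14 9 15 13))^(-5) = (0 16 3 6)(1 8)(2 12 14 9 15 13)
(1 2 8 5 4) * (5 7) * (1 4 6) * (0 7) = (0 7 5 6 1 2 8) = [7, 2, 8, 3, 4, 6, 1, 5, 0]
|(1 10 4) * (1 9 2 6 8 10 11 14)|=|(1 11 14)(2 6 8 10 4 9)|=6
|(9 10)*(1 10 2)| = 4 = |(1 10 9 2)|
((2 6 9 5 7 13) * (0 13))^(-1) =((0 13 2 6 9 5 7))^(-1) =(0 7 5 9 6 2 13)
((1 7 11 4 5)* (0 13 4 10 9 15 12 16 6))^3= (0 5 11 15 6 4 7 9 16 13 1 10 12)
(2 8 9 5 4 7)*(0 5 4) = (0 5)(2 8 9 4 7) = [5, 1, 8, 3, 7, 0, 6, 2, 9, 4]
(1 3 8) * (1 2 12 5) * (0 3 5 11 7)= (0 3 8 2 12 11 7)(1 5)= [3, 5, 12, 8, 4, 1, 6, 0, 2, 9, 10, 7, 11]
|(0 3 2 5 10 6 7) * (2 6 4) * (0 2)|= 8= |(0 3 6 7 2 5 10 4)|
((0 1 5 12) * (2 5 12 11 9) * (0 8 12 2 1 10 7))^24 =(12)(1 9 11 5 2)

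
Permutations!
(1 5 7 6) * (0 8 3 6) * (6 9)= (0 8 3 9 6 1 5 7)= [8, 5, 2, 9, 4, 7, 1, 0, 3, 6]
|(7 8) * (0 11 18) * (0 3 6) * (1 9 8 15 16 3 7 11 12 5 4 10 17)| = |(0 12 5 4 10 17 1 9 8 11 18 7 15 16 3 6)| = 16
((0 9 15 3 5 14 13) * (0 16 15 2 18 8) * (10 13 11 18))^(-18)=((0 9 2 10 13 16 15 3 5 14 11 18 8))^(-18)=(0 5 10 18 15 9 14 13 8 3 2 11 16)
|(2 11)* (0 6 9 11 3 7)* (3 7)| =|(0 6 9 11 2 7)| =6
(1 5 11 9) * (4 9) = (1 5 11 4 9) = [0, 5, 2, 3, 9, 11, 6, 7, 8, 1, 10, 4]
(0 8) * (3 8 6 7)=[6, 1, 2, 8, 4, 5, 7, 3, 0]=(0 6 7 3 8)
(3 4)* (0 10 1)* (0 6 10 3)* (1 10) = (10)(0 3 4)(1 6) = [3, 6, 2, 4, 0, 5, 1, 7, 8, 9, 10]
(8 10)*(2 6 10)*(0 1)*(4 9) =(0 1)(2 6 10 8)(4 9) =[1, 0, 6, 3, 9, 5, 10, 7, 2, 4, 8]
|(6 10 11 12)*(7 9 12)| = |(6 10 11 7 9 12)| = 6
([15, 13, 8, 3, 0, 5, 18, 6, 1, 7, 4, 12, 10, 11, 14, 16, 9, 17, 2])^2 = (0 16 7 18 8 13 12 4 15 9 6 2 1 11 10)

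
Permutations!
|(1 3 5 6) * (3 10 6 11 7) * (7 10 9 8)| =9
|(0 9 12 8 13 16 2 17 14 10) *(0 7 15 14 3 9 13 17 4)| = |(0 13 16 2 4)(3 9 12 8 17)(7 15 14 10)| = 20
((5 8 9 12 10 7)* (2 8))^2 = (2 9 10 5 8 12 7)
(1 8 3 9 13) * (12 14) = (1 8 3 9 13)(12 14) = [0, 8, 2, 9, 4, 5, 6, 7, 3, 13, 10, 11, 14, 1, 12]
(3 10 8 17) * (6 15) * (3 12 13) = (3 10 8 17 12 13)(6 15) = [0, 1, 2, 10, 4, 5, 15, 7, 17, 9, 8, 11, 13, 3, 14, 6, 16, 12]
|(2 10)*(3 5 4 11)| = |(2 10)(3 5 4 11)| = 4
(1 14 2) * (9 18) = (1 14 2)(9 18) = [0, 14, 1, 3, 4, 5, 6, 7, 8, 18, 10, 11, 12, 13, 2, 15, 16, 17, 9]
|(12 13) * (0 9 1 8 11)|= |(0 9 1 8 11)(12 13)|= 10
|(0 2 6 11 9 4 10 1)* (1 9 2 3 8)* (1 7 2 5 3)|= |(0 1)(2 6 11 5 3 8 7)(4 10 9)|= 42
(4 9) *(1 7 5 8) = (1 7 5 8)(4 9) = [0, 7, 2, 3, 9, 8, 6, 5, 1, 4]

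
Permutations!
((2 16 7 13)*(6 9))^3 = (2 13 7 16)(6 9)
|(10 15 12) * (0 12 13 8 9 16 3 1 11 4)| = 12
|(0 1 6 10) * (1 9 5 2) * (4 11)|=14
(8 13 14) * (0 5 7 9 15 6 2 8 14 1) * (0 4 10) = [5, 4, 8, 3, 10, 7, 2, 9, 13, 15, 0, 11, 12, 1, 14, 6] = (0 5 7 9 15 6 2 8 13 1 4 10)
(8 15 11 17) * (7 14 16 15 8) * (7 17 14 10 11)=(17)(7 10 11 14 16 15)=[0, 1, 2, 3, 4, 5, 6, 10, 8, 9, 11, 14, 12, 13, 16, 7, 15, 17]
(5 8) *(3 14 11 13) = (3 14 11 13)(5 8) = [0, 1, 2, 14, 4, 8, 6, 7, 5, 9, 10, 13, 12, 3, 11]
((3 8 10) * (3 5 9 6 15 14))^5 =(3 6 10 14 9 8 15 5)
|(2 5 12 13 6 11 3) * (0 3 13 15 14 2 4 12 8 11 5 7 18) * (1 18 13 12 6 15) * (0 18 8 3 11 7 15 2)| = 20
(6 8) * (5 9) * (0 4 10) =(0 4 10)(5 9)(6 8) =[4, 1, 2, 3, 10, 9, 8, 7, 6, 5, 0]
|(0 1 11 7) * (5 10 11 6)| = 7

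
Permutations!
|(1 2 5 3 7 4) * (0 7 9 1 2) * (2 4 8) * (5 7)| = 15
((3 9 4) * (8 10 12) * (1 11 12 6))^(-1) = (1 6 10 8 12 11)(3 4 9)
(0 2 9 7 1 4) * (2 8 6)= (0 8 6 2 9 7 1 4)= [8, 4, 9, 3, 0, 5, 2, 1, 6, 7]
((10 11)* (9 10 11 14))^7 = ((9 10 14))^7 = (9 10 14)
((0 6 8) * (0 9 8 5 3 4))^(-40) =(9) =((0 6 5 3 4)(8 9))^(-40)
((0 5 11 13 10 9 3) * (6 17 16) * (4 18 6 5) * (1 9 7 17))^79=(0 18 1 3 4 6 9)(5 13 7 16 11 10 17)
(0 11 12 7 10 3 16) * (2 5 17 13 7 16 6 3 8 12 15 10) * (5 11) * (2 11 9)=(0 5 17 13 7 11 15 10 8 12 16)(2 9)(3 6)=[5, 1, 9, 6, 4, 17, 3, 11, 12, 2, 8, 15, 16, 7, 14, 10, 0, 13]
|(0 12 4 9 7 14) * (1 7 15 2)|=9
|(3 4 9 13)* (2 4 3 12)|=|(2 4 9 13 12)|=5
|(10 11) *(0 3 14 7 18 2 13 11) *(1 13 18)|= |(0 3 14 7 1 13 11 10)(2 18)|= 8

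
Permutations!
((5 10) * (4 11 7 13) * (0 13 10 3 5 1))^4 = (0 7 13 10 4 1 11)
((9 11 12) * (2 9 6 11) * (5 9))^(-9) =(12)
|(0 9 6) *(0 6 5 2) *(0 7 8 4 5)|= |(0 9)(2 7 8 4 5)|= 10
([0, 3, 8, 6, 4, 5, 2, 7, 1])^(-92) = [0, 2, 3, 8, 4, 5, 1, 7, 6]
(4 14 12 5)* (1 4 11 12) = (1 4 14)(5 11 12) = [0, 4, 2, 3, 14, 11, 6, 7, 8, 9, 10, 12, 5, 13, 1]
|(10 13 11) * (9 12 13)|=5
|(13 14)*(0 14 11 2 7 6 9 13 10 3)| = |(0 14 10 3)(2 7 6 9 13 11)| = 12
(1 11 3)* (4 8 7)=(1 11 3)(4 8 7)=[0, 11, 2, 1, 8, 5, 6, 4, 7, 9, 10, 3]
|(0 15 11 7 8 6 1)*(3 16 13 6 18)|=11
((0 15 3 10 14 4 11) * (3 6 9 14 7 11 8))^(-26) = (0 3 9 11 8 6 7 4 15 10 14)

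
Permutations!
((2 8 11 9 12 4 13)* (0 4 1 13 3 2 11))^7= ((0 4 3 2 8)(1 13 11 9 12))^7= (0 3 8 4 2)(1 11 12 13 9)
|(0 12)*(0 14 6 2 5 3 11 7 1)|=10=|(0 12 14 6 2 5 3 11 7 1)|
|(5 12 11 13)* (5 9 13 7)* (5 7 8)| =4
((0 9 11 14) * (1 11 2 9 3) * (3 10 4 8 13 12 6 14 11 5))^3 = ((0 10 4 8 13 12 6 14)(1 5 3)(2 9))^3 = (0 8 6 10 13 14 4 12)(2 9)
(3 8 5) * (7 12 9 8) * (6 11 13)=(3 7 12 9 8 5)(6 11 13)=[0, 1, 2, 7, 4, 3, 11, 12, 5, 8, 10, 13, 9, 6]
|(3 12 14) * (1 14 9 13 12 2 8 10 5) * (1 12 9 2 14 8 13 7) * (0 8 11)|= 22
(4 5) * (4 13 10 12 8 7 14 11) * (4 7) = [0, 1, 2, 3, 5, 13, 6, 14, 4, 9, 12, 7, 8, 10, 11] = (4 5 13 10 12 8)(7 14 11)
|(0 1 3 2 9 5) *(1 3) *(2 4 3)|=4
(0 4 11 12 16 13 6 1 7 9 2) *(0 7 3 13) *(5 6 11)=(0 4 5 6 1 3 13 11 12 16)(2 7 9)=[4, 3, 7, 13, 5, 6, 1, 9, 8, 2, 10, 12, 16, 11, 14, 15, 0]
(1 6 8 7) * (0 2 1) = (0 2 1 6 8 7) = [2, 6, 1, 3, 4, 5, 8, 0, 7]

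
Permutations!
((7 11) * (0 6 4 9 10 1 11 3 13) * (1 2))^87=(0 13 3 7 11 1 2 10 9 4 6)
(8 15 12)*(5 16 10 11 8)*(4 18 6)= (4 18 6)(5 16 10 11 8 15 12)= [0, 1, 2, 3, 18, 16, 4, 7, 15, 9, 11, 8, 5, 13, 14, 12, 10, 17, 6]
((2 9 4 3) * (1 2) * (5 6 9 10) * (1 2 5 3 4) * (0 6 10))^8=((0 6 9 1 5 10 3 2))^8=(10)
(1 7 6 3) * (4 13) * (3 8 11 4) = (1 7 6 8 11 4 13 3) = [0, 7, 2, 1, 13, 5, 8, 6, 11, 9, 10, 4, 12, 3]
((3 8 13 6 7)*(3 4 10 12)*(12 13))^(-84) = ((3 8 12)(4 10 13 6 7))^(-84) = (4 10 13 6 7)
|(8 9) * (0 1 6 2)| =4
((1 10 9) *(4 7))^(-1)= (1 9 10)(4 7)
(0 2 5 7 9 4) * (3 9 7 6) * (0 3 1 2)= (1 2 5 6)(3 9 4)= [0, 2, 5, 9, 3, 6, 1, 7, 8, 4]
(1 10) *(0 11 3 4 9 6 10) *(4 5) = (0 11 3 5 4 9 6 10 1) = [11, 0, 2, 5, 9, 4, 10, 7, 8, 6, 1, 3]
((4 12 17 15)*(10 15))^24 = (4 15 10 17 12)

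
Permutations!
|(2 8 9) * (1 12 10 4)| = |(1 12 10 4)(2 8 9)| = 12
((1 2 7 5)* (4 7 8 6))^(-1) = (1 5 7 4 6 8 2)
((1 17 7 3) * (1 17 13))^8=((1 13)(3 17 7))^8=(3 7 17)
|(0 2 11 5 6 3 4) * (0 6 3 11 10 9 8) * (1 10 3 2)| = 30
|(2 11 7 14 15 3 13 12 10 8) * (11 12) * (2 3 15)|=|(15)(2 12 10 8 3 13 11 7 14)|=9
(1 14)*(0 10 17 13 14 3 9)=(0 10 17 13 14 1 3 9)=[10, 3, 2, 9, 4, 5, 6, 7, 8, 0, 17, 11, 12, 14, 1, 15, 16, 13]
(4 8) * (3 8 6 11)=(3 8 4 6 11)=[0, 1, 2, 8, 6, 5, 11, 7, 4, 9, 10, 3]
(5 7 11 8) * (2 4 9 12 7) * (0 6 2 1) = [6, 0, 4, 3, 9, 1, 2, 11, 5, 12, 10, 8, 7] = (0 6 2 4 9 12 7 11 8 5 1)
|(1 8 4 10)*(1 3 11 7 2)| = 8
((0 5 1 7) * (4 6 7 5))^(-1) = ((0 4 6 7)(1 5))^(-1) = (0 7 6 4)(1 5)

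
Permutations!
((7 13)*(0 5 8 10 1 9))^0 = ((0 5 8 10 1 9)(7 13))^0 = (13)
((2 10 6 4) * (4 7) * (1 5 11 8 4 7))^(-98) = (1 10 4 11)(2 8 5 6)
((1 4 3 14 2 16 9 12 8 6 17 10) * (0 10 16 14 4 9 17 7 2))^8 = (17)(0 2 6 12 1)(7 8 9 10 14)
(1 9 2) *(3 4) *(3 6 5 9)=(1 3 4 6 5 9 2)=[0, 3, 1, 4, 6, 9, 5, 7, 8, 2]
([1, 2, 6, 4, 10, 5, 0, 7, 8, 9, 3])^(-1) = [6, 0, 1, 10, 3, 5, 2, 7, 8, 9, 4]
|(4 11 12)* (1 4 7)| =|(1 4 11 12 7)| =5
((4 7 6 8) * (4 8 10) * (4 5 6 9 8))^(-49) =(4 8 9 7)(5 10 6)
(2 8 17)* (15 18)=(2 8 17)(15 18)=[0, 1, 8, 3, 4, 5, 6, 7, 17, 9, 10, 11, 12, 13, 14, 18, 16, 2, 15]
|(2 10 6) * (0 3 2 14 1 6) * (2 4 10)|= |(0 3 4 10)(1 6 14)|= 12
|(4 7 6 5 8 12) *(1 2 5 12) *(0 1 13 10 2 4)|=|(0 1 4 7 6 12)(2 5 8 13 10)|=30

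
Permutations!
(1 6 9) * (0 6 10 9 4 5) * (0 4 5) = (0 6 5 4)(1 10 9) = [6, 10, 2, 3, 0, 4, 5, 7, 8, 1, 9]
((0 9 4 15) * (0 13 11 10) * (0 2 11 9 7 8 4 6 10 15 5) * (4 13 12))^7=(0 2 7 11 8 15 13 12 9 4 6 5 10)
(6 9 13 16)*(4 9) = [0, 1, 2, 3, 9, 5, 4, 7, 8, 13, 10, 11, 12, 16, 14, 15, 6] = (4 9 13 16 6)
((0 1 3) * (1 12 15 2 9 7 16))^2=(0 15 9 16 3 12 2 7 1)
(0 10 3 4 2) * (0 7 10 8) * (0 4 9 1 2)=[8, 2, 7, 9, 0, 5, 6, 10, 4, 1, 3]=(0 8 4)(1 2 7 10 3 9)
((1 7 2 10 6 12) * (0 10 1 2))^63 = ((0 10 6 12 2 1 7))^63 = (12)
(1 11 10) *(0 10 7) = [10, 11, 2, 3, 4, 5, 6, 0, 8, 9, 1, 7] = (0 10 1 11 7)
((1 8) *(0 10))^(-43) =(0 10)(1 8)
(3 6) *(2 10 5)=(2 10 5)(3 6)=[0, 1, 10, 6, 4, 2, 3, 7, 8, 9, 5]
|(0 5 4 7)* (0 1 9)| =|(0 5 4 7 1 9)| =6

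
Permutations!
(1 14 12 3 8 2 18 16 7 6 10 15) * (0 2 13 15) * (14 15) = (0 2 18 16 7 6 10)(1 15)(3 8 13 14 12) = [2, 15, 18, 8, 4, 5, 10, 6, 13, 9, 0, 11, 3, 14, 12, 1, 7, 17, 16]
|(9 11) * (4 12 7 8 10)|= |(4 12 7 8 10)(9 11)|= 10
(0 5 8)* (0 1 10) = [5, 10, 2, 3, 4, 8, 6, 7, 1, 9, 0] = (0 5 8 1 10)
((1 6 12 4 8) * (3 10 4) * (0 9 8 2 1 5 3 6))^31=(0 3 1 5 2 8 4 9 10)(6 12)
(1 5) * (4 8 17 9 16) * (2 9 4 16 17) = (1 5)(2 9 17 4 8) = [0, 5, 9, 3, 8, 1, 6, 7, 2, 17, 10, 11, 12, 13, 14, 15, 16, 4]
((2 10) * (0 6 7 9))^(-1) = (0 9 7 6)(2 10)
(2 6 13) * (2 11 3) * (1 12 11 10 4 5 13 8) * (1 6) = [0, 12, 1, 2, 5, 13, 8, 7, 6, 9, 4, 3, 11, 10] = (1 12 11 3 2)(4 5 13 10)(6 8)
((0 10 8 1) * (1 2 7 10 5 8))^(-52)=(0 7 5 10 8 1 2)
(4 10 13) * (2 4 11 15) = (2 4 10 13 11 15) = [0, 1, 4, 3, 10, 5, 6, 7, 8, 9, 13, 15, 12, 11, 14, 2]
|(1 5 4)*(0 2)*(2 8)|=|(0 8 2)(1 5 4)|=3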